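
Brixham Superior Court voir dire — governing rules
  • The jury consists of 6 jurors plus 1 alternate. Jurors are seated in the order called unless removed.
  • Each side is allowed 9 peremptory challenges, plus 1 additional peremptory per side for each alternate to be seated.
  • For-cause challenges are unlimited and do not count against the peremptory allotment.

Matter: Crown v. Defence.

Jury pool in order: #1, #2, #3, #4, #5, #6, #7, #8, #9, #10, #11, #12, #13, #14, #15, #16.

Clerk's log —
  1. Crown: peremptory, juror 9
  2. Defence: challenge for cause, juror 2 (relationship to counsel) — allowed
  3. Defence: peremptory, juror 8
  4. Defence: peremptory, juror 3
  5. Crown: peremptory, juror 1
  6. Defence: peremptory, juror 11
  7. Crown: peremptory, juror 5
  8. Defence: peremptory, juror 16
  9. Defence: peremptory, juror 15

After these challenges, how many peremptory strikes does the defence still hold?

5

Defence allotment: 9 base + 1 × 1 alternate = 10.
Defence peremptories used: #8, #3, #11, #16, #15 — 5 (the for-cause on #2 doesn't count).
Remaining: 10 − 5 = 5.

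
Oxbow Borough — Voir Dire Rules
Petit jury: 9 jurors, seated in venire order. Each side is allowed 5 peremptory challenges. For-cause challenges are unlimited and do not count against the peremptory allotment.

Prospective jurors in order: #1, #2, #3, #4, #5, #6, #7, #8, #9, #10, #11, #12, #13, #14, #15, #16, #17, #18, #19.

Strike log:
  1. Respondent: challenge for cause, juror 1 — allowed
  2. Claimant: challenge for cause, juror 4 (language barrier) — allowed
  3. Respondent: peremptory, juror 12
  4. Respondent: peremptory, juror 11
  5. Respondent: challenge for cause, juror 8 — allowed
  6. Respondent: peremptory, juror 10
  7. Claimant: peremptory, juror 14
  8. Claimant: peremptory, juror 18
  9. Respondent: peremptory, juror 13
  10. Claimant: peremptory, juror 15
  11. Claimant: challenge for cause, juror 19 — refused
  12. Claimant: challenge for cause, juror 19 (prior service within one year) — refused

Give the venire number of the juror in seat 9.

Removed: #1, #4, #8, #10, #11, #12, #13, #14, #15, #18. (#19 stays — for-cause denied.)
Filling seats in venire order through position 9: #2, #3, #5, #6, #7, #9, #16, #17, #19.
So seat 9 is #19.

19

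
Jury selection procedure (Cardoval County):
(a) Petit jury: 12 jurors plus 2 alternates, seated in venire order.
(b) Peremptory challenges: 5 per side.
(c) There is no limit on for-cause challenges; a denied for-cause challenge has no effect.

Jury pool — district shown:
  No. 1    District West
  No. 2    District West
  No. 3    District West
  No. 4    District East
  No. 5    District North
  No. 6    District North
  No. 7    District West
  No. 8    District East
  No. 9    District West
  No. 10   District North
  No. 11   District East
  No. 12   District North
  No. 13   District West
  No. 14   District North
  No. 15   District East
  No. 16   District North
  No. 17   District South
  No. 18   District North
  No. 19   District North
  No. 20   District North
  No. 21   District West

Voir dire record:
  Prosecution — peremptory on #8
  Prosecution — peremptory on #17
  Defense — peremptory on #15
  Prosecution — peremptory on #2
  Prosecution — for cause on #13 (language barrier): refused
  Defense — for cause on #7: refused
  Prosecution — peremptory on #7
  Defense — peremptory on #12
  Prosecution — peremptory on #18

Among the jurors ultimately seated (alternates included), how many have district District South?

0

Removed: #2, #7, #8, #12, #15, #17, #18.
Seated (14 incl. alternates): #1, #3, #4, #5, #6, #9, #10, #11, #13, #14, #16, #19, #20, #21.
None of those are in District South → 0.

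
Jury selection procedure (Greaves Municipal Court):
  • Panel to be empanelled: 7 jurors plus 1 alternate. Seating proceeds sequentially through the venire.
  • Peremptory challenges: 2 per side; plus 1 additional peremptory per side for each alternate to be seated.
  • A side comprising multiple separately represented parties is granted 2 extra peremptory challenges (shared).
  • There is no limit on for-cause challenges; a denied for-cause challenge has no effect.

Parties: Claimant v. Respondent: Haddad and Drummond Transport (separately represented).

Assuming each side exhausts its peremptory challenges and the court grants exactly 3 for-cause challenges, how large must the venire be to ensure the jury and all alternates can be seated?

Seats to fill: 7 + 1 alternates = 8.
Peremptories — Claimant: 2 + 1×1 = 3; Respondent: 2 + 1×1 + 2 = 5; total 8.
For-cause removals: 3.
Minimum venire: 8 + 8 + 3 = 19.

19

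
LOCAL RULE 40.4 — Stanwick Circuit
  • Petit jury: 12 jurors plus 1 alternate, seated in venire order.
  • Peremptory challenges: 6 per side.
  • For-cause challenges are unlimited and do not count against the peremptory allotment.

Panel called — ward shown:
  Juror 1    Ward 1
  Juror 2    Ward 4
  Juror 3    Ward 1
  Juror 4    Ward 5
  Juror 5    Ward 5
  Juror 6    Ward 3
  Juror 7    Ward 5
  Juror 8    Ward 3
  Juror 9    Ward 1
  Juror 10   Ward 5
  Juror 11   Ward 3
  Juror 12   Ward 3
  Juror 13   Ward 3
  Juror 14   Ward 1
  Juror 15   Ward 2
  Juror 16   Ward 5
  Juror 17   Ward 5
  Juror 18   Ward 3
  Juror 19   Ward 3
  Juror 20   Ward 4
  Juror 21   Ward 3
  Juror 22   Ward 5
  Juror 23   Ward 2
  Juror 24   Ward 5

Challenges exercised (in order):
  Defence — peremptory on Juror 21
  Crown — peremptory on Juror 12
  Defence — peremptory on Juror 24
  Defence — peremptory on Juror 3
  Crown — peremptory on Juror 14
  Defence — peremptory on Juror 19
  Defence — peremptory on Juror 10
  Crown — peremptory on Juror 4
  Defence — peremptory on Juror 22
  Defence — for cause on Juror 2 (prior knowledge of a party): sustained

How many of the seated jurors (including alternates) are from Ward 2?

Removed: #2, #3, #4, #10, #12, #14, #19, #21, #22, #24.
Seated (13 incl. alternates): #1, #5, #6, #7, #8, #9, #11, #13, #15, #16, #17, #18, #20.
Of those, in Ward 2: #15 → 1.

1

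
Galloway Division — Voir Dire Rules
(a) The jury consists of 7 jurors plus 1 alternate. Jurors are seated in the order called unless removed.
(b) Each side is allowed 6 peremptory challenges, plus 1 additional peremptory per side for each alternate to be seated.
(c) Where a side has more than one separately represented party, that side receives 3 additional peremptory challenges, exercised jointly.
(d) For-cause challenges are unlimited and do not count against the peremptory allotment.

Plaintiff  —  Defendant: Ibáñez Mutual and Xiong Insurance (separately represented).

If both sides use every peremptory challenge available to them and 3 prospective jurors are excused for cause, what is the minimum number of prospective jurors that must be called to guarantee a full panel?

Seats to fill: 7 + 1 alternates = 8.
Peremptories — Plaintiff: 6 + 1×1 = 7; Defendant: 6 + 1×1 + 3 = 10; total 17.
For-cause removals: 3.
Minimum venire: 8 + 17 + 3 = 28.

28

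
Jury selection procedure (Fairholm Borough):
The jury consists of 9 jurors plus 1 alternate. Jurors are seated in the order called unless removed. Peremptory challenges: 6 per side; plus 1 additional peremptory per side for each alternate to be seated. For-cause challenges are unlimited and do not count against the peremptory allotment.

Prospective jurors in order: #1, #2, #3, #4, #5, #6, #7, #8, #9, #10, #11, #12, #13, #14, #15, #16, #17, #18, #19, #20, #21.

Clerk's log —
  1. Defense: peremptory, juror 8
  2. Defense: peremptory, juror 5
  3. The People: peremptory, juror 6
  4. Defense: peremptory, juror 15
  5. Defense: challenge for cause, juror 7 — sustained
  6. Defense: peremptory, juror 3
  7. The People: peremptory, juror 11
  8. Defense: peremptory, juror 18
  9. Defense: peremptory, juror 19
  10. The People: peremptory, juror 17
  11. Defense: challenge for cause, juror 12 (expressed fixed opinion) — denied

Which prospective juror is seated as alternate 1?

20

Removed: #3, #5, #6, #7, #8, #11, #15, #17, #18, #19. (#12 stays — for-cause denied.)
Seating in order: seats 1–9 → #1, #2, #4, #9, #10, #12, #13, #14, #16; alternates → #20.
So alternate 1 is #20.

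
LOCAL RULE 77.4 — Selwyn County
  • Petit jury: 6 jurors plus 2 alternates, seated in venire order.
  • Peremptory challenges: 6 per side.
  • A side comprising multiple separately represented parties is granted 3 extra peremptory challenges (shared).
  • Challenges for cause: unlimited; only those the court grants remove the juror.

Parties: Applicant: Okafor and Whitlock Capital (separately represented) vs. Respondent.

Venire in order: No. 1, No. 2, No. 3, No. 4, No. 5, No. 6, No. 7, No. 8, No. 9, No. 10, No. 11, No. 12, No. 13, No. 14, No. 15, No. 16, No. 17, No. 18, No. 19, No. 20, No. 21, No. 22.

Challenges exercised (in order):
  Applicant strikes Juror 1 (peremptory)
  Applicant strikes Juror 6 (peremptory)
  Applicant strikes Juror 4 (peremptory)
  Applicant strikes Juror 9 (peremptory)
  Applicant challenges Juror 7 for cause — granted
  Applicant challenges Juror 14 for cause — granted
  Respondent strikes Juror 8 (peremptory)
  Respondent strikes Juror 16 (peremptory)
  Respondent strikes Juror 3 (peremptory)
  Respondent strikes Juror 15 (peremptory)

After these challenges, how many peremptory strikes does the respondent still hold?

2

Respondent allotment: 6.
Respondent peremptories used: #8, #16, #3, #15 — 4.
Remaining: 6 − 4 = 2.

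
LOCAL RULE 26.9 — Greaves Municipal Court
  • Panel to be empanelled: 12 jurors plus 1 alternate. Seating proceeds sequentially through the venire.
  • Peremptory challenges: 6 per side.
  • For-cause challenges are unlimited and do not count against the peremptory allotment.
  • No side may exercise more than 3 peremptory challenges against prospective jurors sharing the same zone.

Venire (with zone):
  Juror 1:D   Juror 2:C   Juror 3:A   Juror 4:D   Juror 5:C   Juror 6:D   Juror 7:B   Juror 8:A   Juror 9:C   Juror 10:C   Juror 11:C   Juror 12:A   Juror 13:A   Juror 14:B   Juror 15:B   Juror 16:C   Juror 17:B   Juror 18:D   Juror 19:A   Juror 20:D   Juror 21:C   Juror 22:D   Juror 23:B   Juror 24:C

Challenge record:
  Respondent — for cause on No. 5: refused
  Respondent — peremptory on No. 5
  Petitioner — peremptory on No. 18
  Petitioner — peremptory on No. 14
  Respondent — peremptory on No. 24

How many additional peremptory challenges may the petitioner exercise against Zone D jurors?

Petitioner peremptories so far: #18, #14 — 2 of 6 used, 4 left overall.
Against Zone D: #18 — 1 used; per-zone cap 3 leaves 2.
Binding limit: min(4, 2) = 2.

2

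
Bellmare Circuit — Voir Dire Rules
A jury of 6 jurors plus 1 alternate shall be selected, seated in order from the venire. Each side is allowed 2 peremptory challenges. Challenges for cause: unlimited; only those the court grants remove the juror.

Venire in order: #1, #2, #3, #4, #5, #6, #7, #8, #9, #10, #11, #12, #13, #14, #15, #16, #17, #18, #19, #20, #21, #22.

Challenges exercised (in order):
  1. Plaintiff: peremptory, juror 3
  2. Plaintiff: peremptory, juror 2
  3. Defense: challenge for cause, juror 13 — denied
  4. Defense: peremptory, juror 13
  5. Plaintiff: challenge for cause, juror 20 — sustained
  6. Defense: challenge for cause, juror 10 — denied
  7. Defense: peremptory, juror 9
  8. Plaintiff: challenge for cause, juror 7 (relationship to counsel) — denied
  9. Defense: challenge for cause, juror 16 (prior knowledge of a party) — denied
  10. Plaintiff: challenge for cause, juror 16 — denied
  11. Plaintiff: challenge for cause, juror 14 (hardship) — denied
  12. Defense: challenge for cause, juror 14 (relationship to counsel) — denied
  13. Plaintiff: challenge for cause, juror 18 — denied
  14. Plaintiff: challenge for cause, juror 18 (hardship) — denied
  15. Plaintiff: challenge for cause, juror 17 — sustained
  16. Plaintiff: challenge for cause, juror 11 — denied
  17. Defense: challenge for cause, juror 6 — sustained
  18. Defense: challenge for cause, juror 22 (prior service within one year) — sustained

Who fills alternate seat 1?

Removed: #2, #3, #6, #9, #13, #17, #20, #22. (#7, #10, #11, #14, #16, #18 stay — for-cause denied.)
Filling seats in venire order through position 7: #1, #4, #5, #7, #8, #10, #11.
So alternate 1 is #11.

11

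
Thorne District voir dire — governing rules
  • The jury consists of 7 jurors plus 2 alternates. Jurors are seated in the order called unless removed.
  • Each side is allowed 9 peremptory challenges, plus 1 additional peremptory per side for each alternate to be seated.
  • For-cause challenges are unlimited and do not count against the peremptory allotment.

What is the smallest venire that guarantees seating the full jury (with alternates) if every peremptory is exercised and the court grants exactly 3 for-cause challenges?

Seats to fill: 7 + 2 alternates = 9.
Peremptories: 9 + 1×2 = 11 per side × 2 sides = 22.
For-cause removals: 3.
Minimum venire: 9 + 22 + 3 = 34.

34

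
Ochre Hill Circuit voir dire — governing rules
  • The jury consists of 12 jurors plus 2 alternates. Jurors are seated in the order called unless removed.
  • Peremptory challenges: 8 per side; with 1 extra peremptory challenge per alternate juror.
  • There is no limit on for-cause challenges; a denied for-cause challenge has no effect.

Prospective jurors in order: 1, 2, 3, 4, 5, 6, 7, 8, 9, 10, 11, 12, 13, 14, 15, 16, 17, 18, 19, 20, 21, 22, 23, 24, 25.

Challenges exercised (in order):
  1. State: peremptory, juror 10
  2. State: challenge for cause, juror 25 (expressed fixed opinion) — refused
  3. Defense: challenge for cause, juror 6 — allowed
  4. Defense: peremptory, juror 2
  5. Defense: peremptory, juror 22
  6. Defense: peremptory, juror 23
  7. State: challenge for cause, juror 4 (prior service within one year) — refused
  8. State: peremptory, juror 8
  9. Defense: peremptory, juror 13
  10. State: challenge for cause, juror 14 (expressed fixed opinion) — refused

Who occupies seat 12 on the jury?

Removed: #2, #6, #8, #10, #13, #22, #23. (#4, #14, #25 stay — for-cause denied.)
Filling seats in venire order through position 12: #1, #3, #4, #5, #7, #9, #11, #12, #14, #15, #16, #17.
So seat 12 is #17.

17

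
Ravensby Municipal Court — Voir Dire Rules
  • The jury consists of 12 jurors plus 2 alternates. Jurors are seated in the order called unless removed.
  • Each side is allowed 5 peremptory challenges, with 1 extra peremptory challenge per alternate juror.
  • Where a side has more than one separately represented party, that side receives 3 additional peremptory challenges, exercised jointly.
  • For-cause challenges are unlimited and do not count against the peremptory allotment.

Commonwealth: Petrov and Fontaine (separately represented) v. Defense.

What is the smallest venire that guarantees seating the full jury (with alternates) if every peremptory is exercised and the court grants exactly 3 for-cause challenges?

Seats to fill: 12 + 2 alternates = 14.
Peremptories — Commonwealth: 5 + 1×2 + 3 = 10; Defense: 5 + 1×2 = 7; total 17.
For-cause removals: 3.
Minimum venire: 14 + 17 + 3 = 34.

34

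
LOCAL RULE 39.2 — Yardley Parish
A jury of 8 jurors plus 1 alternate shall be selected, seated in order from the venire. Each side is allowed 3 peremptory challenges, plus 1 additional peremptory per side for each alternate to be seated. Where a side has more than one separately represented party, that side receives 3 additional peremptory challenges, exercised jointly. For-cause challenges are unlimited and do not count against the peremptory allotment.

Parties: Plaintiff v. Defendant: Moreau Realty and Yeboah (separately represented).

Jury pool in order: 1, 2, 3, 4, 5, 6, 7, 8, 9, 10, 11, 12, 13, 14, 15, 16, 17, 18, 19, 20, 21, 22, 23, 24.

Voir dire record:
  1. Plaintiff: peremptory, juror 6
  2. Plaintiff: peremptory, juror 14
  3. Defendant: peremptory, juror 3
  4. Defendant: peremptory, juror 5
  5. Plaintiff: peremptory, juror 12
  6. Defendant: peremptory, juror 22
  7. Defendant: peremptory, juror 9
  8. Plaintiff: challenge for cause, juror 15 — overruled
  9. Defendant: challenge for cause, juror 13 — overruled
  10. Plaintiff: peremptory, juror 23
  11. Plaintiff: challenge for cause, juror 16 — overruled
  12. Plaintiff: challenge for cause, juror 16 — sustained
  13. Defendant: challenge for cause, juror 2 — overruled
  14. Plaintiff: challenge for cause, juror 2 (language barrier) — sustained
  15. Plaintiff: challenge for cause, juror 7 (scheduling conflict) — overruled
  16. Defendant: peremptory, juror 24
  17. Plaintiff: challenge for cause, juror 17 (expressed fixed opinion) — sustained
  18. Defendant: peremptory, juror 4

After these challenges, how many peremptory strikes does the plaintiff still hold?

0

Plaintiff allotment: 3 base + 1 × 1 alternate = 4.
Plaintiff peremptories used: #6, #14, #12, #23 — 4 (for-cause on #15, #16, #16, #2, #7, #17 don't count).
Remaining: 4 − 4 = 0.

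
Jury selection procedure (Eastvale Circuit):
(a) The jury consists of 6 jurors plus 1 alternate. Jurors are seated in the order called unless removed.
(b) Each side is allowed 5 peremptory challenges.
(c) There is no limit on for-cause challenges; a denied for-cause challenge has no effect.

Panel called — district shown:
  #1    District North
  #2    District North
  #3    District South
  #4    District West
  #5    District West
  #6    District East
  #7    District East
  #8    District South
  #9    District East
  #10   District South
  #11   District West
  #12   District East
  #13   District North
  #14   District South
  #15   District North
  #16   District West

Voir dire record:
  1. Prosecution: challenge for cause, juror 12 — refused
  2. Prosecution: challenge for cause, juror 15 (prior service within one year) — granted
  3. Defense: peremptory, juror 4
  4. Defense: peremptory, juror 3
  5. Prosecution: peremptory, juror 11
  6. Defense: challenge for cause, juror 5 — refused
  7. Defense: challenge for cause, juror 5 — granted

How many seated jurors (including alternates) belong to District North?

2

Removed: #3, #4, #5, #11, #15.
Seated (7 incl. alternates): #1, #2, #6, #7, #8, #9, #10.
Of those, in District North: #1, #2 → 2.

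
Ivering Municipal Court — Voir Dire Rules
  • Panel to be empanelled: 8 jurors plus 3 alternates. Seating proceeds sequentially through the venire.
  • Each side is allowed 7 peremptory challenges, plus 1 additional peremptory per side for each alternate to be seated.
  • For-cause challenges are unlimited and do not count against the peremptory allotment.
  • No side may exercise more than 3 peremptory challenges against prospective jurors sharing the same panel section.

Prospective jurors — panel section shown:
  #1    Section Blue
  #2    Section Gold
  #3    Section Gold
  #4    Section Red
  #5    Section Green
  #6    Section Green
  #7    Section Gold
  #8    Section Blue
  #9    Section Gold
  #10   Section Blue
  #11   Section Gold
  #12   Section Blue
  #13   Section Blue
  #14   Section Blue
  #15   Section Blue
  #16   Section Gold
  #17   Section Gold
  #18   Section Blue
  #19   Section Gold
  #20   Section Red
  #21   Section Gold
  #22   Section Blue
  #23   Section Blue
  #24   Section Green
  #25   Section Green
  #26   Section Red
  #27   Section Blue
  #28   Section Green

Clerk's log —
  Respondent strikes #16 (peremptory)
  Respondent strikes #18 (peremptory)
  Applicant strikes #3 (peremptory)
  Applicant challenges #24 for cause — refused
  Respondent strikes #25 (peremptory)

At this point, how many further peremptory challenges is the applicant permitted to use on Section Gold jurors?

2

Applicant peremptories so far: #3 — 1 of 10 used, 9 left overall.
Against Section Gold: #3 — 1 used; per-section cap 3 leaves 2.
Binding limit: min(9, 2) = 2.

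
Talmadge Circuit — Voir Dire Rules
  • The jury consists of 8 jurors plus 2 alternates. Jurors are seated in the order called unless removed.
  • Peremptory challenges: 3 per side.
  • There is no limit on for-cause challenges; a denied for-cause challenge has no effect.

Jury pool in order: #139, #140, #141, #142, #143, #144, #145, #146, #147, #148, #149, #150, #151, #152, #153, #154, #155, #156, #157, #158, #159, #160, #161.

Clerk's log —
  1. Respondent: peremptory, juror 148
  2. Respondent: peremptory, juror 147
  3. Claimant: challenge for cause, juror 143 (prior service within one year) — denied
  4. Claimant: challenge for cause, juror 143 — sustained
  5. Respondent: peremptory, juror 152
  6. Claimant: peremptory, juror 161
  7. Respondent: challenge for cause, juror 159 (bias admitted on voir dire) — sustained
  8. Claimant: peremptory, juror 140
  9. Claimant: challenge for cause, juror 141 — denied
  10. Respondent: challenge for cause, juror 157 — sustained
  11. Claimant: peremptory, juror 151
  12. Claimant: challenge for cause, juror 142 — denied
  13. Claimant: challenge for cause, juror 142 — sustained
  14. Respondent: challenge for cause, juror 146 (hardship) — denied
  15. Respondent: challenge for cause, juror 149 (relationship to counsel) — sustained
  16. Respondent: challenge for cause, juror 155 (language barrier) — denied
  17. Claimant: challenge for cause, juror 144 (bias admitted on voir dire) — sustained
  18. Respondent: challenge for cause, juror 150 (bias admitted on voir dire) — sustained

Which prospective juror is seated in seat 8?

156

Removed: #140, #142, #143, #144, #147, #148, #149, #150, #151, #152, #157, #159, #161. (#141, #146, #155 stay — for-cause denied.)
Seating in order: seats 1–8 → #139, #141, #145, #146, #153, #154, #155, #156; alternates → #158, #160.
So seat 8 is #156.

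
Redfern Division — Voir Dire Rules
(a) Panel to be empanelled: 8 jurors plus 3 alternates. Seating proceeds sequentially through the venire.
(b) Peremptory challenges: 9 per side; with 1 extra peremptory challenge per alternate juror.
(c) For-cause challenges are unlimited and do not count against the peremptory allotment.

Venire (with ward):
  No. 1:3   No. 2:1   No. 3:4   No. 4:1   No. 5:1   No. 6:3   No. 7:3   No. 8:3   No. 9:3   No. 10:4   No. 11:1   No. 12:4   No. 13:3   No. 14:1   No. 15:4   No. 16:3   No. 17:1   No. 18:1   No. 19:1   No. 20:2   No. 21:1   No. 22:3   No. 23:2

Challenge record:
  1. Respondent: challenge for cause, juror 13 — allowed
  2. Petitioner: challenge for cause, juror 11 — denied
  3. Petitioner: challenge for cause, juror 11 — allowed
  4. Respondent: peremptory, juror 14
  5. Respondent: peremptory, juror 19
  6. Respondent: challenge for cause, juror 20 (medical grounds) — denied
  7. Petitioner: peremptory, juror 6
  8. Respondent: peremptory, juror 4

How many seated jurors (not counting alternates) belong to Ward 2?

0

Removed: #4, #6, #11, #13, #14, #19.
Seated jurors 1–8: #1, #2, #3, #5, #7, #8, #9, #10 (alternates #12, #15, #16 not counted).
None of those are in Ward 2 → 0.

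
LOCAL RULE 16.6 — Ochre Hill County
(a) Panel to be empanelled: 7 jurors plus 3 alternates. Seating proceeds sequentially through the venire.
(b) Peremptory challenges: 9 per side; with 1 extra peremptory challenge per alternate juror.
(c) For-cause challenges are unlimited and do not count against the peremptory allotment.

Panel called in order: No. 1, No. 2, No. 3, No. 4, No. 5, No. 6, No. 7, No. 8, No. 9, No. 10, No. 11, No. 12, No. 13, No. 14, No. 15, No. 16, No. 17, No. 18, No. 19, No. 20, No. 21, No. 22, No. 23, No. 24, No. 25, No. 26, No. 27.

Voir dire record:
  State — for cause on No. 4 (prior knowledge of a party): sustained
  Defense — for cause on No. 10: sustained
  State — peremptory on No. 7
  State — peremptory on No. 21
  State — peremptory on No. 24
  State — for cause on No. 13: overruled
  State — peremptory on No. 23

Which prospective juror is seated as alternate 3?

13

Removed: #4, #7, #10, #21, #23, #24. (#13 stays — for-cause denied.)
Filling seats in venire order through position 10: #1, #2, #3, #5, #6, #8, #9, #11, #12, #13.
So alternate 3 is #13.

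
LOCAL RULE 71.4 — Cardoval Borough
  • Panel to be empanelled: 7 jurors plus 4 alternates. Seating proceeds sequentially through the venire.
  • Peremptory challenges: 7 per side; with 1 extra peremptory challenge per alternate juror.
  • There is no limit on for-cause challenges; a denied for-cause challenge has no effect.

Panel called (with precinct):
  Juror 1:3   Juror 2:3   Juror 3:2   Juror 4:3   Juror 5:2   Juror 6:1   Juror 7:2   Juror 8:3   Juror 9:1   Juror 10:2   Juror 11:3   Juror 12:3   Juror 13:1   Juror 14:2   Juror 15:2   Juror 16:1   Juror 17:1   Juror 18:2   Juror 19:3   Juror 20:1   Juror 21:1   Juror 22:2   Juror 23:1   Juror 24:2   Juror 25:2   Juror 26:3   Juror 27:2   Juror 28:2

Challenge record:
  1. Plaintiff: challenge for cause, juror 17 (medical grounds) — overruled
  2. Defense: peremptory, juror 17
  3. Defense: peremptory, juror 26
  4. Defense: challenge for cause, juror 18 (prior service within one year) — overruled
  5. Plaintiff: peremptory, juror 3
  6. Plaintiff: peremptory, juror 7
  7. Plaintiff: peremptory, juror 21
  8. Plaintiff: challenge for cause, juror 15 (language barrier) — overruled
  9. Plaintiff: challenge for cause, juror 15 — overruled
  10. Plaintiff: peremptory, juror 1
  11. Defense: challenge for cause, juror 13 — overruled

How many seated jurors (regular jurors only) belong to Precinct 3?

Removed: #1, #3, #7, #17, #21, #26.
Seated jurors 1–7: #2, #4, #5, #6, #8, #9, #10 (alternates #11, #12, #13, #14 not counted).
Of those, in Precinct 3: #2, #4, #8 → 3.

3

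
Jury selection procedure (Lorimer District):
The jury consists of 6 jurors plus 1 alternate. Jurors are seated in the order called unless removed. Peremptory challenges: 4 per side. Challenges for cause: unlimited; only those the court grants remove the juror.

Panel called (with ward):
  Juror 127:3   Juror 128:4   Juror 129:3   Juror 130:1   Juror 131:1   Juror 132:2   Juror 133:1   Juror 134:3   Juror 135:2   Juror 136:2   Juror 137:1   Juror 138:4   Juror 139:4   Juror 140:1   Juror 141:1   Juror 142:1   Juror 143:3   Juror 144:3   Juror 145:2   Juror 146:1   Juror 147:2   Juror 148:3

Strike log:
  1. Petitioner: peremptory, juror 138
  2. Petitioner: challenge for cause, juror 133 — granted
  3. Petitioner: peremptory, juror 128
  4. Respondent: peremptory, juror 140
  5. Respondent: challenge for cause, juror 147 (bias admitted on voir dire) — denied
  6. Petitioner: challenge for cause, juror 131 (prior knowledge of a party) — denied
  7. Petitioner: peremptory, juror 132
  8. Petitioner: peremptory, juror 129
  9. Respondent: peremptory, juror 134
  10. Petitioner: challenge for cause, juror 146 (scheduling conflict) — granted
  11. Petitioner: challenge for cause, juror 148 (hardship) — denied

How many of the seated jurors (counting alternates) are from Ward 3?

Removed: #128, #129, #132, #133, #134, #138, #140, #146.
Seated (7 incl. alternates): #127, #130, #131, #135, #136, #137, #139.
Of those, in Ward 3: #127 → 1.

1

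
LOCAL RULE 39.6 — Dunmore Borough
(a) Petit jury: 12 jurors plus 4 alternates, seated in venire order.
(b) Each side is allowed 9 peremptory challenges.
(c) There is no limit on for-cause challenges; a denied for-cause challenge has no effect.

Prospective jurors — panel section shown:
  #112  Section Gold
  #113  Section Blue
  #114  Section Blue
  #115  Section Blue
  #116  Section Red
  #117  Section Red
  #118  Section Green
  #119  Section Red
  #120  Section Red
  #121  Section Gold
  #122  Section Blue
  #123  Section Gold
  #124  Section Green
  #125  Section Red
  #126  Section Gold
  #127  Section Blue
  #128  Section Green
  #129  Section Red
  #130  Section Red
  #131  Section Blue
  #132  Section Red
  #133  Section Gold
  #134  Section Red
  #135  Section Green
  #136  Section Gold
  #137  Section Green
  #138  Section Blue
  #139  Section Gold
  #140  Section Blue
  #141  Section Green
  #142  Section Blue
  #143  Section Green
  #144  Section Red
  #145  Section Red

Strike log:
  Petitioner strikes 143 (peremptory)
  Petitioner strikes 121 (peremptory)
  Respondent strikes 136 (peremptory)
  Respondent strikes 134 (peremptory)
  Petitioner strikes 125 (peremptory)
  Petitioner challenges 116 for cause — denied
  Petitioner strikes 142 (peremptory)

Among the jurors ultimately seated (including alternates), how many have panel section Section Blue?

Removed: #121, #125, #134, #136, #142, #143.
Seated (16 incl. alternates): #112, #113, #114, #115, #116, #117, #118, #119, #120, #122, #123, #124, #126, #127, #128, #129.
Of those, in Section Blue: #113, #114, #115, #122, #127 → 5.

5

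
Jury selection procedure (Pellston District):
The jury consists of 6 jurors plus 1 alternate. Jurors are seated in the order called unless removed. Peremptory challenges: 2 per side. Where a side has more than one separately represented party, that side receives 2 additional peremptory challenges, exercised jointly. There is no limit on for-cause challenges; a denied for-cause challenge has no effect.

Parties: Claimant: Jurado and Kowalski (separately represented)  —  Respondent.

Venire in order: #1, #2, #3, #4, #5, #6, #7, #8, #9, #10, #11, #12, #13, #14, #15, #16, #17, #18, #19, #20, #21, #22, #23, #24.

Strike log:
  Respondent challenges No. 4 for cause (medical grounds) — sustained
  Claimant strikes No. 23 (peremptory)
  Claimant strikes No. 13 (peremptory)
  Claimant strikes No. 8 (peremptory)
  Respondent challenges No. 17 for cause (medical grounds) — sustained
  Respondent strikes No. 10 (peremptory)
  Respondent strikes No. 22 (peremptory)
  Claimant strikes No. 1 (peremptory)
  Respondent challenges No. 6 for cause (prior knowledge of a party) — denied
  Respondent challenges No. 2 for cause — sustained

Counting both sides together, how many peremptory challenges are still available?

0

Claimant allotment: 2 base + 2 multi-party = 4. Respondent allotment: 2.
Claimant peremptories used: #23, #13, #8, #1 — 4.
Respondent peremptories used: #10, #22 — 2 (for-cause on #4, #17, #6, #2 don't count).
Remaining: (4 − 4) + (2 − 2) = 0.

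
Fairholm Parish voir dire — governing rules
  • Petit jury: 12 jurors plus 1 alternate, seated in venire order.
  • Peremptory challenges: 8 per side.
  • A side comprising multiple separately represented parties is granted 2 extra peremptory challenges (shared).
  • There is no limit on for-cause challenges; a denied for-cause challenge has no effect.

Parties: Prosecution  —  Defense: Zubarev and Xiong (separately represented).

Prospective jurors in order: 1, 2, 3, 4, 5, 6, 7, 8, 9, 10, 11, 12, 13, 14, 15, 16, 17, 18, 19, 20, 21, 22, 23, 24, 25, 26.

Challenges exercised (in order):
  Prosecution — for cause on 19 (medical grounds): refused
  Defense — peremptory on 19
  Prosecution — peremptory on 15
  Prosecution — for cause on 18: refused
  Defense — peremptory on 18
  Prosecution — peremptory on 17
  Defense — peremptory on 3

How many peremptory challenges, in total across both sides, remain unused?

Prosecution allotment: 8. Defense allotment: 8 base + 2 multi-party = 10.
Prosecution peremptories used: #15, #17 — 2 (for-cause on #19, #18 don't count).
Defense peremptories used: #19, #18, #3 — 3.
Remaining: (8 − 2) + (10 − 3) = 13.

13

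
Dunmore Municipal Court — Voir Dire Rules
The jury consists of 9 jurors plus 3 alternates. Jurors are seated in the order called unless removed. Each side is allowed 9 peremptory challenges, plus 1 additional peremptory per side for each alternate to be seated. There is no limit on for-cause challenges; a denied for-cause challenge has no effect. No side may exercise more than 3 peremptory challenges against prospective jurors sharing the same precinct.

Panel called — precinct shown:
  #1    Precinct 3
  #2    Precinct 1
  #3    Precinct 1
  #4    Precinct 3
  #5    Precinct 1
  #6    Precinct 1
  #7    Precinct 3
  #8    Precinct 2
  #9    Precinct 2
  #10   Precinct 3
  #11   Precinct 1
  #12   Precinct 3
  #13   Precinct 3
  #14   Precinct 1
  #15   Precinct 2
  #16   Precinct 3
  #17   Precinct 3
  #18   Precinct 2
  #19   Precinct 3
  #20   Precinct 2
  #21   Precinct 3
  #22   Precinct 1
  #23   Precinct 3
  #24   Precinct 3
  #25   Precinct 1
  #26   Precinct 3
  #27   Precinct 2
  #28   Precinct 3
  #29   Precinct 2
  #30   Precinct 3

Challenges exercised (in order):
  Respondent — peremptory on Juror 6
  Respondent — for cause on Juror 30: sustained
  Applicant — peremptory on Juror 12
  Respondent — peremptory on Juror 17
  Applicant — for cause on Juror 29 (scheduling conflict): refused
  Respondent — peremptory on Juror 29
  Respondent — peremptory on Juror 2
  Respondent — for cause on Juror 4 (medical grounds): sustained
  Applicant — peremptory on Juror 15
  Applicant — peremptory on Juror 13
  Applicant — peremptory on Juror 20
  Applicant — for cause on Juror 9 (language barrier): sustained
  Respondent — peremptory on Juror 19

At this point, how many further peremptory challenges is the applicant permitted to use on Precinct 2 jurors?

Applicant peremptories so far: #12, #15, #13, #20 — 4 of 12 used, 8 left overall.
Against Precinct 2: #15, #20 — 2 used; per-precinct cap 3 leaves 1.
Binding limit: min(8, 1) = 1.

1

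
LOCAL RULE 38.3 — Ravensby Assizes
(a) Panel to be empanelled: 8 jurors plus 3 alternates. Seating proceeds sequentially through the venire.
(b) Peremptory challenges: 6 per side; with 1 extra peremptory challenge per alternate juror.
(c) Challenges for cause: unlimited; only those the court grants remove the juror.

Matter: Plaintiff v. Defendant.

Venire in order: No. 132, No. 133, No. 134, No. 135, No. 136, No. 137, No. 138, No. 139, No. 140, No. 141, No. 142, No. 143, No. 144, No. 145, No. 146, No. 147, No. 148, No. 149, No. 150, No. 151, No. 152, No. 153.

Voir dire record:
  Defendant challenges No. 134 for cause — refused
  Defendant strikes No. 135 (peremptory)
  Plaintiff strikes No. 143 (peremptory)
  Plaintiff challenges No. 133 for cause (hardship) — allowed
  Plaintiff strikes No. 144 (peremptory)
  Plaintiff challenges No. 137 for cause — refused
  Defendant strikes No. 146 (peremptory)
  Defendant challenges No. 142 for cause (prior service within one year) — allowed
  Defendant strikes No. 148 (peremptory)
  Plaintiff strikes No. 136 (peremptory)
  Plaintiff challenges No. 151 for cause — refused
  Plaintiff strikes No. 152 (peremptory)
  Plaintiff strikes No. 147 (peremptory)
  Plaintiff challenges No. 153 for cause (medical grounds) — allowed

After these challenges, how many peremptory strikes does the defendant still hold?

Defendant allotment: 6 base + 1 × 3 alternates = 9.
Defendant peremptories used: #135, #146, #148 — 3 (for-cause on #134, #142 don't count).
Remaining: 9 − 3 = 6.

6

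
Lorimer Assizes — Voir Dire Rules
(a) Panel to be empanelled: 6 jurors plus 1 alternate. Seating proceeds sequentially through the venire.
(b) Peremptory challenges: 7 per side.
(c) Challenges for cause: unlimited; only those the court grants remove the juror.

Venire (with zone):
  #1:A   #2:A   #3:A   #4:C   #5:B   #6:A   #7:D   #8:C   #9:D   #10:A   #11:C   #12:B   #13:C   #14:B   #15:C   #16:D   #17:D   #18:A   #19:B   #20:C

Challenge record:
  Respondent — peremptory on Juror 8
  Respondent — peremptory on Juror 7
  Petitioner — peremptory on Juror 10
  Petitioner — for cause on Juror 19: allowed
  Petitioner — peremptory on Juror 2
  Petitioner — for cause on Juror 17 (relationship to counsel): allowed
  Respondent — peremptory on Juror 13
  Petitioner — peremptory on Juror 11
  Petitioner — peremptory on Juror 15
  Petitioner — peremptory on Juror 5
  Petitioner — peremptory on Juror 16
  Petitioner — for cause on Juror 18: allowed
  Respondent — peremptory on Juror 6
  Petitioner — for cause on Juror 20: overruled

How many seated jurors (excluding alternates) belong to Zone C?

1

Removed: #2, #5, #6, #7, #8, #10, #11, #13, #15, #16, #17, #18, #19.
Seated jurors 1–6: #1, #3, #4, #9, #12, #14 (alternates #20 not counted).
Of those, in Zone C: #4 → 1.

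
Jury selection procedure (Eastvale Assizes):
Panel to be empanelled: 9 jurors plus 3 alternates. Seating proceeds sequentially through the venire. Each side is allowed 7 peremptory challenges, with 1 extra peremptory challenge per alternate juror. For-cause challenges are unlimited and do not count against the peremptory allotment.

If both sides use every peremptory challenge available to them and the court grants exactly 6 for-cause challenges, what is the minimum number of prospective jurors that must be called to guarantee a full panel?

Seats to fill: 9 + 3 alternates = 12.
Peremptories: 7 + 1×3 = 10 per side × 2 sides = 20.
For-cause removals: 6.
Minimum venire: 12 + 20 + 6 = 38.

38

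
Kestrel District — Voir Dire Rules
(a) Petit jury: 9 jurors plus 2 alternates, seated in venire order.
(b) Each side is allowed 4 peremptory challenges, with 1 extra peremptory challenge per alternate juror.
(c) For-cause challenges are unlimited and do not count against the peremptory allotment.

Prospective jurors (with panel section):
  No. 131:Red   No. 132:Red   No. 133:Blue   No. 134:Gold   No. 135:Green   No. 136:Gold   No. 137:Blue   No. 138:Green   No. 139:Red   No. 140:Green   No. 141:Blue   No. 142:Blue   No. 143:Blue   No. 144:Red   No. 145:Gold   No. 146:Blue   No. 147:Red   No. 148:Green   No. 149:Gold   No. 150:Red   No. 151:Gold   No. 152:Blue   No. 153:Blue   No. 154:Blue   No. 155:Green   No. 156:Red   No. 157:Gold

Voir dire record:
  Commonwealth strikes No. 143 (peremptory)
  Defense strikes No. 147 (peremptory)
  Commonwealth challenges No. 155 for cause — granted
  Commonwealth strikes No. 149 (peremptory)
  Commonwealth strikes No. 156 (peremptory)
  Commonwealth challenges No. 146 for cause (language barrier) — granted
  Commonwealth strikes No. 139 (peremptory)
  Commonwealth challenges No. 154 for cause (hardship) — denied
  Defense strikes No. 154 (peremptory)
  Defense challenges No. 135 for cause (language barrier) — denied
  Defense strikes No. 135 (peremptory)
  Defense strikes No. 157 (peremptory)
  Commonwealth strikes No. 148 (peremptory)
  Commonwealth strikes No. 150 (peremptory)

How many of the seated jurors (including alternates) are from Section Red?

3

Removed: #135, #139, #143, #146, #147, #148, #149, #150, #154, #155, #156, #157.
Seated (11 incl. alternates): #131, #132, #133, #134, #136, #137, #138, #140, #141, #142, #144.
Of those, in Section Red: #131, #132, #144 → 3.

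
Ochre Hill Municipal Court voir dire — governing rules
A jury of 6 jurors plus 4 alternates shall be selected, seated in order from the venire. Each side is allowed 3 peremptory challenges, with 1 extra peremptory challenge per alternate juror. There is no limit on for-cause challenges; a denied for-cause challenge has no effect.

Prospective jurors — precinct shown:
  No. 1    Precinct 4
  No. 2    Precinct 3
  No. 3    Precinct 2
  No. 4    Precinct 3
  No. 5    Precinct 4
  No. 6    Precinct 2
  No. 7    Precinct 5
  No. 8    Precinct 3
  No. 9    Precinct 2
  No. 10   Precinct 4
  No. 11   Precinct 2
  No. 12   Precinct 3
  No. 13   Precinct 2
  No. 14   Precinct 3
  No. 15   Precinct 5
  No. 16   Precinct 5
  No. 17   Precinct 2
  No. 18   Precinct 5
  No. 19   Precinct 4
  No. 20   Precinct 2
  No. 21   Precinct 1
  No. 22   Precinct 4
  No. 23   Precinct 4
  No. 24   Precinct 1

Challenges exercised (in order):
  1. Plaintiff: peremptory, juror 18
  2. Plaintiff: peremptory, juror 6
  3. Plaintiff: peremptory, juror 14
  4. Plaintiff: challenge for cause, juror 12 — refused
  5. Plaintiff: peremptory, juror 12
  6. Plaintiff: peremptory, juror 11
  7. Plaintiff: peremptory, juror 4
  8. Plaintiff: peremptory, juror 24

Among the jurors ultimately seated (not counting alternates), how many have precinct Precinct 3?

Removed: #4, #6, #11, #12, #14, #18, #24.
Seated jurors 1–6: #1, #2, #3, #5, #7, #8 (alternates #9, #10, #13, #15 not counted).
Of those, in Precinct 3: #2, #8 → 2.

2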